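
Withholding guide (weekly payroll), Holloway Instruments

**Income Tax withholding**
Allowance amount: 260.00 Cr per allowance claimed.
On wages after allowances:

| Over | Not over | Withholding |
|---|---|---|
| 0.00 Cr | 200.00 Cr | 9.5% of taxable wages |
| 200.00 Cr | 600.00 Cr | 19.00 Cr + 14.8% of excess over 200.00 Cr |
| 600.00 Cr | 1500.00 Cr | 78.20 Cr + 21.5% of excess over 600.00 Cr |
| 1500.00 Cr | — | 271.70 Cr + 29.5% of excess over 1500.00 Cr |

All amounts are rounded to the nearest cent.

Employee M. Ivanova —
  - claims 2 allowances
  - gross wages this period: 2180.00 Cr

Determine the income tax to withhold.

Income Tax: taxable = 2180.00 Cr − 2×260.00 Cr = 1660.00 Cr
  271.70 Cr + 29.5% × (1660.00 Cr − 1500.00 Cr) = 271.70 Cr + 29.5% × 160.00 Cr = 318.90 Cr

318.90 Cr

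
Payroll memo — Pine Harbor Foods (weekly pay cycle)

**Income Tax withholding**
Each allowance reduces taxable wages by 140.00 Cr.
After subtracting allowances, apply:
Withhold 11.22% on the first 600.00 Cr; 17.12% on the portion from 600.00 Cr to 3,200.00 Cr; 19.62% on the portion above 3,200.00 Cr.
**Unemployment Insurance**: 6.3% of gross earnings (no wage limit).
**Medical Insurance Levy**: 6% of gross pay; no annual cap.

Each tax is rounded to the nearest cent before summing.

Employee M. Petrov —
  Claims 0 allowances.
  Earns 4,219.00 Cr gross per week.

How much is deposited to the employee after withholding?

Income Tax: taxable = 4,219.00 Cr
  512.44 Cr + 19.62% × (4,219.00 Cr − 3,200.00 Cr) = 512.44 Cr + 19.62% × 1,019.00 Cr = 712.37 Cr
Unemployment Insurance: 6.3% × 4,219.00 Cr = 265.80 Cr
Medical Insurance Levy: 6% × 4,219.00 Cr = 253.14 Cr
Total withheld: 712.37 Cr + 265.80 Cr + 253.14 Cr = 1,231.31 Cr
Net pay: 4,219.00 Cr − 1,231.31 Cr = 2,987.69 Cr

2,987.69 Cr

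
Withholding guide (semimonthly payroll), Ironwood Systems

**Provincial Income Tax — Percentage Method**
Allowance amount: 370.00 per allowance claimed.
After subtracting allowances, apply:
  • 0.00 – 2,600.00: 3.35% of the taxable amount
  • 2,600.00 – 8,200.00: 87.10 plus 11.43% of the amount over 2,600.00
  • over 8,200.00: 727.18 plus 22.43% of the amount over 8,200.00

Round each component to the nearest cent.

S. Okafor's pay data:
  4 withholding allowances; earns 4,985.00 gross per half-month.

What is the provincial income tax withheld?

190.54

Provincial Income Tax: taxable = 4,985.00 − 4×370.00 = 3,505.00
  87.10 + 11.43% × (3,505.00 − 2,600.00) = 87.10 + 11.43% × 905.00 = 190.54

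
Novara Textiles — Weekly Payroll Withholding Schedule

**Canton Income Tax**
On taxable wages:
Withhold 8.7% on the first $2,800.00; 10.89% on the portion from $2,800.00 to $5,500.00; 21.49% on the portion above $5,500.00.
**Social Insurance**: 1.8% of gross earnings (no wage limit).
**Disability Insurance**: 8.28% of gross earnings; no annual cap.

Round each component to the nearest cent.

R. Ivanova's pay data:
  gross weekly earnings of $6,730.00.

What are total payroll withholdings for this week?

Canton Income Tax: taxable = $6,730.00
  $537.63 + 21.49% × ($6,730.00 − $5,500.00) = $537.63 + 21.49% × $1,230.00 = $801.96
Social Insurance: 1.8% × $6,730.00 = $121.14
Disability Insurance: 8.28% × $6,730.00 = $557.24
Total: $801.96 + $121.14 + $557.24 = $1,480.34

$1,480.34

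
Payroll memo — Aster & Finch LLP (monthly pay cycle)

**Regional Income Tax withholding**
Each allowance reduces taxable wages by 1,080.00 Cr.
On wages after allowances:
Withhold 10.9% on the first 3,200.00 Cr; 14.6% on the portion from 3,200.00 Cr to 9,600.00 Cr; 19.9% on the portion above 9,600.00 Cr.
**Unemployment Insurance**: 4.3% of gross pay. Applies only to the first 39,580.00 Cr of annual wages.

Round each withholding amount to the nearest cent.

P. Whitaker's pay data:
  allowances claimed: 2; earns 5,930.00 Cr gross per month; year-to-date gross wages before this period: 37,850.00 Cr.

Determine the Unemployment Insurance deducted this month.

74.39 Cr

Unemployment Insurance: cap 39,580.00 Cr − YTD 37,850.00 Cr = 1,730.00 Cr subject; 4.3% × 1,730.00 Cr = 74.39 Cr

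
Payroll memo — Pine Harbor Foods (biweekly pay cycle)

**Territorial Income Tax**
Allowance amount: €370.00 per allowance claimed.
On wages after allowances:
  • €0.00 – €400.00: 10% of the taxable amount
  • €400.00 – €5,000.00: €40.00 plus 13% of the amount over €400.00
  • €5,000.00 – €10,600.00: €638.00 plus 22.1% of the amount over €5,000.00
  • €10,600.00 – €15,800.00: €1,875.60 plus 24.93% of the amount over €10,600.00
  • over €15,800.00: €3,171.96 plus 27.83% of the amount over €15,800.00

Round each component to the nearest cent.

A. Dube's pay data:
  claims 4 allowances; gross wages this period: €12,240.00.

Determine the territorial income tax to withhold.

€1,915.49

Territorial Income Tax: taxable = €12,240.00 − 4×€370.00 = €10,760.00
  €1,875.60 + 24.93% × (€10,760.00 − €10,600.00) = €1,875.60 + 24.93% × €160.00 = €1,915.49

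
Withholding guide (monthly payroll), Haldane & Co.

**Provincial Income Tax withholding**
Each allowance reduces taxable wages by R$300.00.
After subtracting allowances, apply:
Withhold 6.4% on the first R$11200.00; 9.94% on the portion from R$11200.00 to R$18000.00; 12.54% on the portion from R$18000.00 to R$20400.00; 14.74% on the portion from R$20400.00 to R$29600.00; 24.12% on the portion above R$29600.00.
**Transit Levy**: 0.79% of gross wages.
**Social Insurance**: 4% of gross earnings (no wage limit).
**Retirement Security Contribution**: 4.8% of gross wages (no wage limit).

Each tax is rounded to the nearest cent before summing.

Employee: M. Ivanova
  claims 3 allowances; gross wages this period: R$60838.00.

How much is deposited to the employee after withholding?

Provincial Income Tax: taxable = R$60838.00 − 3×R$300.00 = R$59938.00
  R$3049.76 + 24.12% × (R$59938.00 − R$29600.00) = R$3049.76 + 24.12% × R$30338.00 = R$10367.29
Transit Levy: 0.79% × R$60838.00 = R$480.62
Social Insurance: 4% × R$60838.00 = R$2433.52
Retirement Security Contribution: 4.8% × R$60838.00 = R$2920.22
Total withheld: R$10367.29 + R$480.62 + R$2433.52 + R$2920.22 = R$16201.65
Net pay: R$60838.00 − R$16201.65 = R$44636.35

R$44636.35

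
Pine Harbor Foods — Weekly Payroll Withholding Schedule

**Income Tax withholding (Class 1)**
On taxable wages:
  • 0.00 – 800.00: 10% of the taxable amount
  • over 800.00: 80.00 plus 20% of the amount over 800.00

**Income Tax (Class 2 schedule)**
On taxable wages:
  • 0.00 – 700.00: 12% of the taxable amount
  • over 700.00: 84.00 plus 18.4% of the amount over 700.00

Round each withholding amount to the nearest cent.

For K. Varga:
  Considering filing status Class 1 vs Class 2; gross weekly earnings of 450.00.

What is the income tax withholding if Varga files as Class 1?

Income Tax (Class 1): taxable = 450.00
  10% × 450.00 = 45.00

45.00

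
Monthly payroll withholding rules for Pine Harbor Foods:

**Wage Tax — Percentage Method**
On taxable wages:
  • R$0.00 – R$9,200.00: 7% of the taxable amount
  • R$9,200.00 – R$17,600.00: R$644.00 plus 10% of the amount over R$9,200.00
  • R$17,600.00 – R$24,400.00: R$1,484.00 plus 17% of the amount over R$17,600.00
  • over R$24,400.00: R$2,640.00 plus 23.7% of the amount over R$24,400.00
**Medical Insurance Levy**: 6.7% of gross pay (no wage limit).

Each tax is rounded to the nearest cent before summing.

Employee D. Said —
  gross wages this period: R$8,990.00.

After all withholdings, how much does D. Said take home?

Wage Tax: taxable = R$8,990.00
  7% × R$8,990.00 = R$629.30
Medical Insurance Levy: 6.7% × R$8,990.00 = R$602.33
Total withheld: R$629.30 + R$602.33 = R$1,231.63
Net pay: R$8,990.00 − R$1,231.63 = R$7,758.37

R$7,758.37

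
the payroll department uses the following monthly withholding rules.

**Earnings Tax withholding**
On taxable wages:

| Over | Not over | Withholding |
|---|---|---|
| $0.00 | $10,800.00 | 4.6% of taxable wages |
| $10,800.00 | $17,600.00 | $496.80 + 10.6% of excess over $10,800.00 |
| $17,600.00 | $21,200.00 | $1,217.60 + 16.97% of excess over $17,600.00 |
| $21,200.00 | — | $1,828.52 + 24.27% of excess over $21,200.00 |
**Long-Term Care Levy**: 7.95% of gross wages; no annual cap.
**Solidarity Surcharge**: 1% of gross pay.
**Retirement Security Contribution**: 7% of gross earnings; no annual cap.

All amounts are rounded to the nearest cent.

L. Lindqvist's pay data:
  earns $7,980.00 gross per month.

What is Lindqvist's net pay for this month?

Earnings Tax: taxable = $7,980.00
  4.6% × $7,980.00 = $367.08
Long-Term Care Levy: 7.95% × $7,980.00 = $634.41
Solidarity Surcharge: 1% × $7,980.00 = $79.80
Retirement Security Contribution: 7% × $7,980.00 = $558.60
Total withheld: $367.08 + $634.41 + $79.80 + $558.60 = $1,639.89
Net pay: $7,980.00 − $1,639.89 = $6,340.11

$6,340.11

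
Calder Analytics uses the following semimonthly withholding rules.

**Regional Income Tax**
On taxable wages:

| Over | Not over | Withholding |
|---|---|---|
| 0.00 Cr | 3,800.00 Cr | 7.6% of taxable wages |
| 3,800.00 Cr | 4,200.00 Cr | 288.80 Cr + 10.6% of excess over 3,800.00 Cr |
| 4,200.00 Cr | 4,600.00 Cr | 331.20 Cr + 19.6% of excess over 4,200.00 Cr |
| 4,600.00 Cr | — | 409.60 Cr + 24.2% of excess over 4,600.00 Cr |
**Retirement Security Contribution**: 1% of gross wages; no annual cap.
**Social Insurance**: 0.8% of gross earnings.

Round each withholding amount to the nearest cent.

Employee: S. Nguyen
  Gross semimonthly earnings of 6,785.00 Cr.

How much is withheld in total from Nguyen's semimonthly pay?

1,060.50 Cr

Regional Income Tax: taxable = 6,785.00 Cr
  409.60 Cr + 24.2% × (6,785.00 Cr − 4,600.00 Cr) = 409.60 Cr + 24.2% × 2,185.00 Cr = 938.37 Cr
Retirement Security Contribution: 1% × 6,785.00 Cr = 67.85 Cr
Social Insurance: 0.8% × 6,785.00 Cr = 54.28 Cr
Total: 938.37 Cr + 67.85 Cr + 54.28 Cr = 1,060.50 Cr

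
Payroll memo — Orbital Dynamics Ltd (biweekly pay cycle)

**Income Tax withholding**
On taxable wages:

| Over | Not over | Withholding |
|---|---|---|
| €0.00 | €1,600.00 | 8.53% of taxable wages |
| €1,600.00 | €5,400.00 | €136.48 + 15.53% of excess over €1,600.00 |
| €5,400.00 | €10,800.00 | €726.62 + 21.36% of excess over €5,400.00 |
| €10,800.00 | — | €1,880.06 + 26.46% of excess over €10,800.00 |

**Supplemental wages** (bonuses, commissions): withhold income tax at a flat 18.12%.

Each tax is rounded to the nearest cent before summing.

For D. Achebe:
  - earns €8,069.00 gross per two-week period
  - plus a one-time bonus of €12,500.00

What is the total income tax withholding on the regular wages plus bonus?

Income Tax: taxable = €8,069.00
  €726.62 + 21.36% × (€8,069.00 − €5,400.00) = €726.62 + 21.36% × €2,669.00 = €1,296.72
Supplemental (18.12% flat on bonus): 18.12% × €12,500.00 = €2,265.00
Total income tax: €1,296.72 + €2,265.00 = €3,561.72

€3,561.72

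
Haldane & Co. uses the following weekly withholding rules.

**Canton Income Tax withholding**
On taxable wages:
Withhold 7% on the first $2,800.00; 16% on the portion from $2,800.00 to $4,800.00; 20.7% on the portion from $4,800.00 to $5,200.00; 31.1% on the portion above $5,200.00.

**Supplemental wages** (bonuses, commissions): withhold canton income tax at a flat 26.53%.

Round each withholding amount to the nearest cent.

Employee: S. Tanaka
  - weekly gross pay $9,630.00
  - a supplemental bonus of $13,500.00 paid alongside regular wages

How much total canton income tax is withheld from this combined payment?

$5,558.08

Canton Income Tax: taxable = $9,630.00
  $598.80 + 31.1% × ($9,630.00 − $5,200.00) = $598.80 + 31.1% × $4,430.00 = $1,976.53
Supplemental (26.53% flat on bonus): 26.53% × $13,500.00 = $3,581.55
Total canton income tax: $1,976.53 + $3,581.55 = $5,558.08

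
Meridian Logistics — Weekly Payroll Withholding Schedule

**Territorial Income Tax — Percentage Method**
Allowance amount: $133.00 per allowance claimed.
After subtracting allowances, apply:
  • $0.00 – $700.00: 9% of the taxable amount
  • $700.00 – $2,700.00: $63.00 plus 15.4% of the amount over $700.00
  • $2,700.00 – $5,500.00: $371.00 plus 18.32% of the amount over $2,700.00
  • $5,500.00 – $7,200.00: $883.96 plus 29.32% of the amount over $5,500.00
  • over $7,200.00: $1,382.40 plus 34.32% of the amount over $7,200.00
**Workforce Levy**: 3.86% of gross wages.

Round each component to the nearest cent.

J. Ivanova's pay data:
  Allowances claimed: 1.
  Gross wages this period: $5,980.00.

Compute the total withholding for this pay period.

Territorial Income Tax: taxable = $5,980.00 − 1×$133.00 = $5,847.00
  $883.96 + 29.32% × ($5,847.00 − $5,500.00) = $883.96 + 29.32% × $347.00 = $985.70
Workforce Levy: 3.86% × $5,980.00 = $230.83
Total: $985.70 + $230.83 = $1,216.53

$1,216.53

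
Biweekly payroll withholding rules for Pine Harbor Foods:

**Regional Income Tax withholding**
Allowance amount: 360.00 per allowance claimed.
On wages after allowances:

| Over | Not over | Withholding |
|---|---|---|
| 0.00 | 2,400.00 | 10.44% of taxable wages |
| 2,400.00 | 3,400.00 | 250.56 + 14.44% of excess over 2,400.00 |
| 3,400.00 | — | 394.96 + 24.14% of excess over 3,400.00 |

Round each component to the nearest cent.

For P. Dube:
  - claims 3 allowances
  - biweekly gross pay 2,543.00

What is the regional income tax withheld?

Regional Income Tax: taxable = 2,543.00 − 3×360.00 = 1,463.00
  10.44% × 1,463.00 = 152.74

152.74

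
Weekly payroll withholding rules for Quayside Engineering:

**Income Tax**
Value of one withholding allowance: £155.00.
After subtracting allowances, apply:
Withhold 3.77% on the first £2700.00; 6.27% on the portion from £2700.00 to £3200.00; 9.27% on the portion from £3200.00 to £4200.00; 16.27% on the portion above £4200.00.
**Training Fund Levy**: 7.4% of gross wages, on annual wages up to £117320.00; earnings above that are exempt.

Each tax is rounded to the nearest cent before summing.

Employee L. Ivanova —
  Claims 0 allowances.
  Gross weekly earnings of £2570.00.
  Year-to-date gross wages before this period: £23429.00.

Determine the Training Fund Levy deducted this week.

£190.18

Training Fund Levy: 7.4% × £2570.00 = £190.18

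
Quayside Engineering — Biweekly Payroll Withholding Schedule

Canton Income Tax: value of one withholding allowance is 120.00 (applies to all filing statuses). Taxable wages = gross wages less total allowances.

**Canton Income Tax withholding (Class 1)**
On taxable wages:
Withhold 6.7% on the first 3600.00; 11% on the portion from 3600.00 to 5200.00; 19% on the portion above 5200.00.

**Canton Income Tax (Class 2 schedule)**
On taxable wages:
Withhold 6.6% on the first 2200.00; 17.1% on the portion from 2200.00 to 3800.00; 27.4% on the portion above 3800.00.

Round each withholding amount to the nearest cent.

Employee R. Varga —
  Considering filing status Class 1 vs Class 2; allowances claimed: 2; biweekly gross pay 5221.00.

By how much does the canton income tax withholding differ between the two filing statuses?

349.28

Canton Income Tax (Class 1): taxable = 5221.00 − 2×120.00 = 4981.00
  241.20 + 11% × (4981.00 − 3600.00) = 241.20 + 11% × 1381.00 = 393.11
Canton Income Tax (Class 2): taxable = 5221.00 − 2×120.00 = 4981.00
  418.80 + 27.4% × (4981.00 − 3800.00) = 418.80 + 27.4% × 1181.00 = 742.39
Difference: |393.11 − 742.39| = 349.28 (higher under Class 2)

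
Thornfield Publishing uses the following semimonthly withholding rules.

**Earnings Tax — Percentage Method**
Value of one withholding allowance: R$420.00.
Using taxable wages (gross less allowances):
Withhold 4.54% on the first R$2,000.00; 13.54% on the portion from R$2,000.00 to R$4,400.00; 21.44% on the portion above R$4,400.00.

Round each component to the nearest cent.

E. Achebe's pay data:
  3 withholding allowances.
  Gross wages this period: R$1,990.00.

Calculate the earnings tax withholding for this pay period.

Earnings Tax: taxable = R$1,990.00 − 3×R$420.00 = R$730.00
  4.54% × R$730.00 = R$33.14

R$33.14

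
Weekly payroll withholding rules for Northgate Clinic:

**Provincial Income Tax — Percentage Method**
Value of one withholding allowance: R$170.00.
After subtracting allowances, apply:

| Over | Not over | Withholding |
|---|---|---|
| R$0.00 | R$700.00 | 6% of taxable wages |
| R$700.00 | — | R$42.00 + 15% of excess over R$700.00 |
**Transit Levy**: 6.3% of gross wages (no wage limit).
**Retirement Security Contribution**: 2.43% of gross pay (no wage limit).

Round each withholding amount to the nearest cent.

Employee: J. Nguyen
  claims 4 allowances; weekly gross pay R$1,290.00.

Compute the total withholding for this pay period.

Provincial Income Tax: taxable = R$1,290.00 − 4×R$170.00 = R$610.00
  6% × R$610.00 = R$36.60
Transit Levy: 6.3% × R$1,290.00 = R$81.27
Retirement Security Contribution: 2.43% × R$1,290.00 = R$31.35
Total: R$36.60 + R$81.27 + R$31.35 = R$149.22

R$149.22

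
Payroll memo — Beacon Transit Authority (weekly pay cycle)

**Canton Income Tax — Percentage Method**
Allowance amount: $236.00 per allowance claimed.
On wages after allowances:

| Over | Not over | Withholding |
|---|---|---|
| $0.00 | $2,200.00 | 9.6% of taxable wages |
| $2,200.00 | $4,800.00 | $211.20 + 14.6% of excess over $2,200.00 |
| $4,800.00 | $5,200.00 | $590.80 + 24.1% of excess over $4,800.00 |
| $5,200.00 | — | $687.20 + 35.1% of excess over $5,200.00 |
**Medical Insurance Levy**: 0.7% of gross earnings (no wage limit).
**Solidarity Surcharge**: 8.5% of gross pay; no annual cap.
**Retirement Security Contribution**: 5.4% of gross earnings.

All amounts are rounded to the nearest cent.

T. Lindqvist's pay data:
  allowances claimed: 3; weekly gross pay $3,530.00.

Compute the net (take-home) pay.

$2,712.61

Canton Income Tax: taxable = $3,530.00 − 3×$236.00 = $2,822.00
  $211.20 + 14.6% × ($2,822.00 − $2,200.00) = $211.20 + 14.6% × $622.00 = $302.01
Medical Insurance Levy: 0.7% × $3,530.00 = $24.71
Solidarity Surcharge: 8.5% × $3,530.00 = $300.05
Retirement Security Contribution: 5.4% × $3,530.00 = $190.62
Total withheld: $302.01 + $24.71 + $300.05 + $190.62 = $817.39
Net pay: $3,530.00 − $817.39 = $2,712.61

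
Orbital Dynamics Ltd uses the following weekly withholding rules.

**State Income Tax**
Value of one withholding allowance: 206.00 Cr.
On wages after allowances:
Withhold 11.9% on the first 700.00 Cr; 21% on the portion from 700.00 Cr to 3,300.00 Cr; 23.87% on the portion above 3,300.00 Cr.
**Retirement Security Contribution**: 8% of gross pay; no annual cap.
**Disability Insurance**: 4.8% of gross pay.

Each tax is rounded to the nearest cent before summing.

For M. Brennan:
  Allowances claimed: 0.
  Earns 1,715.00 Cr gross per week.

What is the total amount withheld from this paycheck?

515.97 Cr

State Income Tax: taxable = 1,715.00 Cr
  83.30 Cr + 21% × (1,715.00 Cr − 700.00 Cr) = 83.30 Cr + 21% × 1,015.00 Cr = 296.45 Cr
Retirement Security Contribution: 8% × 1,715.00 Cr = 137.20 Cr
Disability Insurance: 4.8% × 1,715.00 Cr = 82.32 Cr
Total: 296.45 Cr + 137.20 Cr + 82.32 Cr = 515.97 Cr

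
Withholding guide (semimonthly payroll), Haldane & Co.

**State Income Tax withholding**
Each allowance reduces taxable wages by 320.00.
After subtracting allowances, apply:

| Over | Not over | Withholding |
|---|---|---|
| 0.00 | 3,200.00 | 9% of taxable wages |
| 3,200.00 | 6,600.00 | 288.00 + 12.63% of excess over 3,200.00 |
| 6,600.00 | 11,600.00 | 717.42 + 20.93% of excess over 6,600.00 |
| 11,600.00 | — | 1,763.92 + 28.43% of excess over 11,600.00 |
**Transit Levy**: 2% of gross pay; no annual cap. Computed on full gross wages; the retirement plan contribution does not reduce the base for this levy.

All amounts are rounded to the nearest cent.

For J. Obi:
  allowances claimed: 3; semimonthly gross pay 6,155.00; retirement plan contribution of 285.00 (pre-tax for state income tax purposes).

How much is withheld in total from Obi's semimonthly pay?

627.07

State Income Tax: taxable = 6,155.00 − 285.00 − 3×320.00 = 4,910.00
  288.00 + 12.63% × (4,910.00 − 3,200.00) = 288.00 + 12.63% × 1,710.00 = 503.97
Transit Levy: 2% × 6,155.00 = 123.10
Total: 503.97 + 123.10 = 627.07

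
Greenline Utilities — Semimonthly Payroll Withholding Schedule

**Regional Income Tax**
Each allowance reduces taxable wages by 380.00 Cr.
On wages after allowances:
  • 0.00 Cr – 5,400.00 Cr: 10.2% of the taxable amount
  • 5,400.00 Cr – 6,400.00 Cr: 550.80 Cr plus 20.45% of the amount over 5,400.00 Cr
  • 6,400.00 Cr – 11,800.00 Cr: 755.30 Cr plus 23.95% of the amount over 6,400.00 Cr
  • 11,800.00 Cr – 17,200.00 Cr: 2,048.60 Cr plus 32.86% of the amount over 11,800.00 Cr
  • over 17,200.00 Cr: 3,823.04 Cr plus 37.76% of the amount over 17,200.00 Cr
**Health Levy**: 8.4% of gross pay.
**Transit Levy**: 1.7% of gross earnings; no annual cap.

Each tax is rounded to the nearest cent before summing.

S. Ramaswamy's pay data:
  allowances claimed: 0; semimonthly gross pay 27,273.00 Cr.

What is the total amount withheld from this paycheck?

Regional Income Tax: taxable = 27,273.00 Cr
  3,823.04 Cr + 37.76% × (27,273.00 Cr − 17,200.00 Cr) = 3,823.04 Cr + 37.76% × 10,073.00 Cr = 7,626.60 Cr
Health Levy: 8.4% × 27,273.00 Cr = 2,290.93 Cr
Transit Levy: 1.7% × 27,273.00 Cr = 463.64 Cr
Total: 7,626.60 Cr + 2,290.93 Cr + 463.64 Cr = 10,381.17 Cr

10,381.17 Cr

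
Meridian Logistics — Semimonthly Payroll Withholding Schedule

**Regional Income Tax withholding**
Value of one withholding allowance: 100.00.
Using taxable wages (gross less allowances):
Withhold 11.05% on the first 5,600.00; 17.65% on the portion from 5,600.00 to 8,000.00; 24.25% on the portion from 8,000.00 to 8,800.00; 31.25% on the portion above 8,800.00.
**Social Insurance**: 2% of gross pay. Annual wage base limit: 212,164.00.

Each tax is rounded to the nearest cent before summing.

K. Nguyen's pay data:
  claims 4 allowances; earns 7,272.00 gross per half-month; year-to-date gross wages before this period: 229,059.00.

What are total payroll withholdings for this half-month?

Regional Income Tax: taxable = 7,272.00 − 4×100.00 = 6,872.00
  618.80 + 17.65% × (6,872.00 − 5,600.00) = 618.80 + 17.65% × 1,272.00 = 843.31
Social Insurance: YTD 229,059.00 ≥ cap 212,164.00 → 0.00
Total: 843.31 + 0.00 = 843.31

843.31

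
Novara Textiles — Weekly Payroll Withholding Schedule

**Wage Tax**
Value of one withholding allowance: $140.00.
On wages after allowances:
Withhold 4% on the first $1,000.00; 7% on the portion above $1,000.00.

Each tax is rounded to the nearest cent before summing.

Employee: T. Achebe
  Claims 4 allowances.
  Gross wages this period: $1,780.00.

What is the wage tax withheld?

$55.40

Wage Tax: taxable = $1,780.00 − 4×$140.00 = $1,220.00
  $40.00 + 7% × ($1,220.00 − $1,000.00) = $40.00 + 7% × $220.00 = $55.40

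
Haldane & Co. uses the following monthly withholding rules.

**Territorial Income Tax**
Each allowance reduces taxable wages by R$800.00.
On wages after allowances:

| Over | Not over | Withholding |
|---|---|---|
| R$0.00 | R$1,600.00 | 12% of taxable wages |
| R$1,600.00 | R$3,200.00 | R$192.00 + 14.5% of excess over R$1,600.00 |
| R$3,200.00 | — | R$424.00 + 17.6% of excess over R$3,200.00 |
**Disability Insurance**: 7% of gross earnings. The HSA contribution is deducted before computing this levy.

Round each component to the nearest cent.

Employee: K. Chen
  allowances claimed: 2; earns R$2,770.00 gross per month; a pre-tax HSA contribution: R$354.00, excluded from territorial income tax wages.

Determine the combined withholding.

R$267.04

Territorial Income Tax: taxable = R$2,770.00 − R$354.00 − 2×R$800.00 = R$816.00
  12% × R$816.00 = R$97.92
Disability Insurance: 7% × R$2,416.00 = R$169.12
Total: R$97.92 + R$169.12 = R$267.04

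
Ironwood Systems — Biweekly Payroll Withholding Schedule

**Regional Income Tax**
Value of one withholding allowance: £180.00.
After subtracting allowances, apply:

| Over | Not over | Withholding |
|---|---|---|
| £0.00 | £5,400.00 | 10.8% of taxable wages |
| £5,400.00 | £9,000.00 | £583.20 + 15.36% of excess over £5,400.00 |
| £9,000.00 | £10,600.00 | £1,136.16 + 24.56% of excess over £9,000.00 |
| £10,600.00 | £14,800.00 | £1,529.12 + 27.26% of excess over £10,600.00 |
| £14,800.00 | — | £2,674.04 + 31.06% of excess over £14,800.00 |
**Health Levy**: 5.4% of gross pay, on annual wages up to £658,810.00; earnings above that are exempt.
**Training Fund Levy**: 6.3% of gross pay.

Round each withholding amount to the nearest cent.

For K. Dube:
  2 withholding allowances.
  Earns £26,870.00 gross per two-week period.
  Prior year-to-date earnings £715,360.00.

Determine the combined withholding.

£8,003.98

Regional Income Tax: taxable = £26,870.00 − 2×£180.00 = £26,510.00
  £2,674.04 + 31.06% × (£26,510.00 − £14,800.00) = £2,674.04 + 31.06% × £11,710.00 = £6,311.17
Health Levy: YTD £715,360.00 ≥ cap £658,810.00 → £0.00
Training Fund Levy: 6.3% × £26,870.00 = £1,692.81
Total: £6,311.17 + £0.00 + £1,692.81 = £8,003.98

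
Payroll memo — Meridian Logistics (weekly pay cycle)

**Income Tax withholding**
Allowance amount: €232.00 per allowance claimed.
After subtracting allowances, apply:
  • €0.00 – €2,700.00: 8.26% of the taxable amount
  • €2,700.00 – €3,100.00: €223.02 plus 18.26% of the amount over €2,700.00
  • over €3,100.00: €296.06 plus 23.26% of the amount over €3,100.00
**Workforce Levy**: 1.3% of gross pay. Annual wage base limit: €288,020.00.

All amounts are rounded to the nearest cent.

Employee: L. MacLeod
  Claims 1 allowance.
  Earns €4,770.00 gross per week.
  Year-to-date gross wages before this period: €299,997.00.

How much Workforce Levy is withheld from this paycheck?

Workforce Levy: YTD €299,997.00 ≥ cap €288,020.00 → €0.00

€0.00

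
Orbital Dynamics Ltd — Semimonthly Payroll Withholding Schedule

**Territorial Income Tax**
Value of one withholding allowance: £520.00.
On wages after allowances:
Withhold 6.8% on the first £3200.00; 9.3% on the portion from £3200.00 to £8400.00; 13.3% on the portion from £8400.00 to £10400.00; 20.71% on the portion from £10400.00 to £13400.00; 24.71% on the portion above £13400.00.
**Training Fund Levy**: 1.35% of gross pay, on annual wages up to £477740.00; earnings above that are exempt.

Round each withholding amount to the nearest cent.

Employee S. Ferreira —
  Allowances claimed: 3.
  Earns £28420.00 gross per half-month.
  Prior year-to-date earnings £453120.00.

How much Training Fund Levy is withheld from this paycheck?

Training Fund Levy: cap £477740.00 − YTD £453120.00 = £24620.00 subject; 1.35% × £24620.00 = £332.37

£332.37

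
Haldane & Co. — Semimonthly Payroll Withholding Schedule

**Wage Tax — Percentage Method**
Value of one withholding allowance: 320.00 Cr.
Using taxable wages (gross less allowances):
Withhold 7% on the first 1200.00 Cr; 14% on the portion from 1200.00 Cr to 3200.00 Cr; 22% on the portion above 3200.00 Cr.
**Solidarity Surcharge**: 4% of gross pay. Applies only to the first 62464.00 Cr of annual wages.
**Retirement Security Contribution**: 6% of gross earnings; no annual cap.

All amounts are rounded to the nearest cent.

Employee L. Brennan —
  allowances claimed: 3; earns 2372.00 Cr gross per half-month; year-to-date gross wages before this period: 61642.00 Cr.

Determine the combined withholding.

Wage Tax: taxable = 2372.00 Cr − 3×320.00 Cr = 1412.00 Cr
  84.00 Cr + 14% × (1412.00 Cr − 1200.00 Cr) = 84.00 Cr + 14% × 212.00 Cr = 113.68 Cr
Solidarity Surcharge: cap 62464.00 Cr − YTD 61642.00 Cr = 822.00 Cr subject; 4% × 822.00 Cr = 32.88 Cr
Retirement Security Contribution: 6% × 2372.00 Cr = 142.32 Cr
Total: 113.68 Cr + 32.88 Cr + 142.32 Cr = 288.88 Cr

288.88 Cr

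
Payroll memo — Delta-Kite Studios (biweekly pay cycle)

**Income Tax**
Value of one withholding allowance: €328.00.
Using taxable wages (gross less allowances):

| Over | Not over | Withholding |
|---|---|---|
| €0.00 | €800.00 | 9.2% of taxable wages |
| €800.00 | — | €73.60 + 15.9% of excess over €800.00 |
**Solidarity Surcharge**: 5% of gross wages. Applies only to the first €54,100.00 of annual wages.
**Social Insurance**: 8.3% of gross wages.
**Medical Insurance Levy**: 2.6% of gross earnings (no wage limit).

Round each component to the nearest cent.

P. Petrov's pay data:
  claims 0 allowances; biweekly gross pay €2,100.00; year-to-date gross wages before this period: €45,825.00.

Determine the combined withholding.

Income Tax: taxable = €2,100.00
  €73.60 + 15.9% × (€2,100.00 − €800.00) = €73.60 + 15.9% × €1,300.00 = €280.30
Solidarity Surcharge: 5% × €2,100.00 = €105.00
Social Insurance: 8.3% × €2,100.00 = €174.30
Medical Insurance Levy: 2.6% × €2,100.00 = €54.60
Total: €280.30 + €105.00 + €174.30 + €54.60 = €614.20

€614.20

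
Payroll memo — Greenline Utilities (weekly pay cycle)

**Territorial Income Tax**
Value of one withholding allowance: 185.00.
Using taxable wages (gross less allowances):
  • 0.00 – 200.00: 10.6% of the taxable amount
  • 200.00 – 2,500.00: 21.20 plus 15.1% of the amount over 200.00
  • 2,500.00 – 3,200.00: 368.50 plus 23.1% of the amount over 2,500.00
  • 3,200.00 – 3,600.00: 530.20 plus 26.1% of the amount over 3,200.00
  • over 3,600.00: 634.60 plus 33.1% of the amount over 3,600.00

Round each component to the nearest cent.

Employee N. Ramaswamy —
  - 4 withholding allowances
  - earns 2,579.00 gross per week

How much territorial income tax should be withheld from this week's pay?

Territorial Income Tax: taxable = 2,579.00 − 4×185.00 = 1,839.00
  21.20 + 15.1% × (1,839.00 − 200.00) = 21.20 + 15.1% × 1,639.00 = 268.69

268.69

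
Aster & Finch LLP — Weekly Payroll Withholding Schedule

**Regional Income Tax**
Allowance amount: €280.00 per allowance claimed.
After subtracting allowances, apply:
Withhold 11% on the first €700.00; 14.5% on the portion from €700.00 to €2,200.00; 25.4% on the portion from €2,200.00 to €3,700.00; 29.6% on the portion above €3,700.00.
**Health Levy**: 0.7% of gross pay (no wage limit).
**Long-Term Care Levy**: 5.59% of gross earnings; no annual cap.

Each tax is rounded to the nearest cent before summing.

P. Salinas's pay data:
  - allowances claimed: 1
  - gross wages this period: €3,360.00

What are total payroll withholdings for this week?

€729.36

Regional Income Tax: taxable = €3,360.00 − 1×€280.00 = €3,080.00
  €294.50 + 25.4% × (€3,080.00 − €2,200.00) = €294.50 + 25.4% × €880.00 = €518.02
Health Levy: 0.7% × €3,360.00 = €23.52
Long-Term Care Levy: 5.59% × €3,360.00 = €187.82
Total: €518.02 + €23.52 + €187.82 = €729.36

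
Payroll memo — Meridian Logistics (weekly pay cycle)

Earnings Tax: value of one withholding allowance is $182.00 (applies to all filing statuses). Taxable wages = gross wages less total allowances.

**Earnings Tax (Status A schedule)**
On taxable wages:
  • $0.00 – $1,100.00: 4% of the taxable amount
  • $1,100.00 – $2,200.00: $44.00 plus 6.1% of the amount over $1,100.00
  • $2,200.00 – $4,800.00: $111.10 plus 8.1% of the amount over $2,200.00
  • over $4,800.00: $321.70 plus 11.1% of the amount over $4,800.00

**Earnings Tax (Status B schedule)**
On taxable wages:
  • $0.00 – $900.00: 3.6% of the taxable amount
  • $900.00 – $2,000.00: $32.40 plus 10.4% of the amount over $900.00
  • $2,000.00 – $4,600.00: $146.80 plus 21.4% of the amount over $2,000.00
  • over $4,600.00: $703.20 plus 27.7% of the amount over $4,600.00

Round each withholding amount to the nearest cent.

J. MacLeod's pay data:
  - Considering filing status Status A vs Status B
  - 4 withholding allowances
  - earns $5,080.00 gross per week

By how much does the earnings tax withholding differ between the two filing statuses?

$364.72

Earnings Tax (Status A): taxable = $5,080.00 − 4×$182.00 = $4,352.00
  $111.10 + 8.1% × ($4,352.00 − $2,200.00) = $111.10 + 8.1% × $2,152.00 = $285.41
Earnings Tax (Status B): taxable = $5,080.00 − 4×$182.00 = $4,352.00
  $146.80 + 21.4% × ($4,352.00 − $2,000.00) = $146.80 + 21.4% × $2,352.00 = $650.13
Difference: |$285.41 − $650.13| = $364.72 (higher under Status B)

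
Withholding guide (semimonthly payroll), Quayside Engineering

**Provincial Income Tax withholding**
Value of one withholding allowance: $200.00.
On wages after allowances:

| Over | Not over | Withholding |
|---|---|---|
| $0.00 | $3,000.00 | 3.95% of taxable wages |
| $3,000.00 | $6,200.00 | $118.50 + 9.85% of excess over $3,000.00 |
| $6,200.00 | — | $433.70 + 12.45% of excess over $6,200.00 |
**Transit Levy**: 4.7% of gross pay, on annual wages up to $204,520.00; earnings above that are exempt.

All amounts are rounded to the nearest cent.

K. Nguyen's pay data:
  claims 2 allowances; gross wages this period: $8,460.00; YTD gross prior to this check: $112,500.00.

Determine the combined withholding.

Provincial Income Tax: taxable = $8,460.00 − 2×$200.00 = $8,060.00
  $433.70 + 12.45% × ($8,060.00 − $6,200.00) = $433.70 + 12.45% × $1,860.00 = $665.27
Transit Levy: 4.7% × $8,460.00 = $397.62
Total: $665.27 + $397.62 = $1,062.89

$1,062.89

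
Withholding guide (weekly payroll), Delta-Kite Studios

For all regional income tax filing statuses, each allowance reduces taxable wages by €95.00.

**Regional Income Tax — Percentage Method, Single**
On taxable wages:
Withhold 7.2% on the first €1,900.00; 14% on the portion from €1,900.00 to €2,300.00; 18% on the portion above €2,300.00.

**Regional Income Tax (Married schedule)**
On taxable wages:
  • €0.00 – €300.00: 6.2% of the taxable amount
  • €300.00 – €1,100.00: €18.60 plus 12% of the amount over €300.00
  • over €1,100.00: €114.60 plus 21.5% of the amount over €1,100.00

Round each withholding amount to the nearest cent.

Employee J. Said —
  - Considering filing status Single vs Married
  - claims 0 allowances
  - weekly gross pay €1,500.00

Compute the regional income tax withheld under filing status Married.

€200.60

Regional Income Tax (Married): taxable = €1,500.00
  €114.60 + 21.5% × (€1,500.00 − €1,100.00) = €114.60 + 21.5% × €400.00 = €200.60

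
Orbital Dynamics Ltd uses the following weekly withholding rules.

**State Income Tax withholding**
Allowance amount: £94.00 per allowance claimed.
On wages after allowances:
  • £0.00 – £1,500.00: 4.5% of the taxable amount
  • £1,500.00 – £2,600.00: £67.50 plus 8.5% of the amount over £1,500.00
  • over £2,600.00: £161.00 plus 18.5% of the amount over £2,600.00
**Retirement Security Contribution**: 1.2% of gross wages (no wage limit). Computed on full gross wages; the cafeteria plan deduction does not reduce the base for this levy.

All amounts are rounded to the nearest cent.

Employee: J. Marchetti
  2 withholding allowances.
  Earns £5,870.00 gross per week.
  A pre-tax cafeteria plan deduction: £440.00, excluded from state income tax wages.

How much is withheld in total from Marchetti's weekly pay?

£720.21

State Income Tax: taxable = £5,870.00 − £440.00 − 2×£94.00 = £5,242.00
  £161.00 + 18.5% × (£5,242.00 − £2,600.00) = £161.00 + 18.5% × £2,642.00 = £649.77
Retirement Security Contribution: 1.2% × £5,870.00 = £70.44
Total: £649.77 + £70.44 = £720.21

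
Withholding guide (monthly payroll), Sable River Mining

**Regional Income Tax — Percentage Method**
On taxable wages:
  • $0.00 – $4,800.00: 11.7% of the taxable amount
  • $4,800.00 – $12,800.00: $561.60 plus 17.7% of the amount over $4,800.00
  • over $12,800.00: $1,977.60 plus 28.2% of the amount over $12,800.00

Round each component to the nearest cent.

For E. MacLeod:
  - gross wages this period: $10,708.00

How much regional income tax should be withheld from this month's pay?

Regional Income Tax: taxable = $10,708.00
  $561.60 + 17.7% × ($10,708.00 − $4,800.00) = $561.60 + 17.7% × $5,908.00 = $1,607.32

$1,607.32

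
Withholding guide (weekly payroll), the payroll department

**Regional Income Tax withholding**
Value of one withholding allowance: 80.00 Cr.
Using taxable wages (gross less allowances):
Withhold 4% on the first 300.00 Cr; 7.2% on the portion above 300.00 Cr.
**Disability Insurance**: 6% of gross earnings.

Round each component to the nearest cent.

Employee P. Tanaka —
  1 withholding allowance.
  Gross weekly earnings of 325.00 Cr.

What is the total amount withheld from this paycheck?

Regional Income Tax: taxable = 325.00 Cr − 1×80.00 Cr = 245.00 Cr
  4% × 245.00 Cr = 9.80 Cr
Disability Insurance: 6% × 325.00 Cr = 19.50 Cr
Total: 9.80 Cr + 19.50 Cr = 29.30 Cr

29.30 Cr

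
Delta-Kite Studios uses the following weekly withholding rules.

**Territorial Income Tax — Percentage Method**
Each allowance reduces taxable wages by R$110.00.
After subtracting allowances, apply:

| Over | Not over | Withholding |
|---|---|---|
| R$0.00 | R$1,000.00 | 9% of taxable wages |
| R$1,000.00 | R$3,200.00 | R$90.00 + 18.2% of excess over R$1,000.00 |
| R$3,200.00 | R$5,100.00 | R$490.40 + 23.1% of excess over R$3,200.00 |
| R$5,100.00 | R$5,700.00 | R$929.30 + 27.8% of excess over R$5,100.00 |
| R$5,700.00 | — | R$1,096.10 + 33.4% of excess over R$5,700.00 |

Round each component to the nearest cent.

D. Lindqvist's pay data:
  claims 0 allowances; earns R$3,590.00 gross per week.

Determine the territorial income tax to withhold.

R$580.49

Territorial Income Tax: taxable = R$3,590.00
  R$490.40 + 23.1% × (R$3,590.00 − R$3,200.00) = R$490.40 + 23.1% × R$390.00 = R$580.49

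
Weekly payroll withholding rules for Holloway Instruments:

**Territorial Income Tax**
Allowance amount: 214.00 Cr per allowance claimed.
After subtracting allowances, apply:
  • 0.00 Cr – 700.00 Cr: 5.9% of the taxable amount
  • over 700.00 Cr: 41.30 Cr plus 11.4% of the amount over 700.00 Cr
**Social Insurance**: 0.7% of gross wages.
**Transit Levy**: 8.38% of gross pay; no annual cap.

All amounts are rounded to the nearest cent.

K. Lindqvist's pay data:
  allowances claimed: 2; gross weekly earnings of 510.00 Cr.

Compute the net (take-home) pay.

458.85 Cr

Territorial Income Tax: taxable = 510.00 Cr − 2×214.00 Cr = 82.00 Cr
  5.9% × 82.00 Cr = 4.84 Cr
Social Insurance: 0.7% × 510.00 Cr = 3.57 Cr
Transit Levy: 8.38% × 510.00 Cr = 42.74 Cr
Total withheld: 4.84 Cr + 3.57 Cr + 42.74 Cr = 51.15 Cr
Net pay: 510.00 Cr − 51.15 Cr = 458.85 Cr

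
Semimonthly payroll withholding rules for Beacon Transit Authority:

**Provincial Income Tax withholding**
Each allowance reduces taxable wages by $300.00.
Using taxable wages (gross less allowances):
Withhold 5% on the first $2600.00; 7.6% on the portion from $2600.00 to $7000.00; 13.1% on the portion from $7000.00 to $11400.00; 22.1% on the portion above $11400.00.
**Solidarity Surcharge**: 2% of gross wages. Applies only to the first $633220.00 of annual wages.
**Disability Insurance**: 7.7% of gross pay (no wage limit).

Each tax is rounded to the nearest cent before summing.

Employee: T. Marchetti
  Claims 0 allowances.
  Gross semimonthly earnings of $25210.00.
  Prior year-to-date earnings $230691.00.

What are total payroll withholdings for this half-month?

Provincial Income Tax: taxable = $25210.00
  $1040.80 + 22.1% × ($25210.00 − $11400.00) = $1040.80 + 22.1% × $13810.00 = $4092.81
Solidarity Surcharge: 2% × $25210.00 = $504.20
Disability Insurance: 7.7% × $25210.00 = $1941.17
Total: $4092.81 + $504.20 + $1941.17 = $6538.18

$6538.18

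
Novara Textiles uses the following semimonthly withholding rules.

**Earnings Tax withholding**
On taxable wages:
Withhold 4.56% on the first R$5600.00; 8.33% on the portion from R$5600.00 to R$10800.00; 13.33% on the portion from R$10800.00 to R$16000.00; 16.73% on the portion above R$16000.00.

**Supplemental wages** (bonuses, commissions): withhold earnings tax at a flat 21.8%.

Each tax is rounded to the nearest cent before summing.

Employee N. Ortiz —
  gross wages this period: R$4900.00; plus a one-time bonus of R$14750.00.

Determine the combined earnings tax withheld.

R$3438.94

Earnings Tax: taxable = R$4900.00
  4.56% × R$4900.00 = R$223.44
Supplemental (21.8% flat on bonus): 21.8% × R$14750.00 = R$3215.50
Total earnings tax: R$223.44 + R$3215.50 = R$3438.94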